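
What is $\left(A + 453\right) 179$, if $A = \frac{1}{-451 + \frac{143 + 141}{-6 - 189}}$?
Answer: $\frac{7154190018}{88229} \approx 81087.0$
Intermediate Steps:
$A = - \frac{195}{88229}$ ($A = \frac{1}{-451 + \frac{284}{-195}} = \frac{1}{-451 + 284 \left(- \frac{1}{195}\right)} = \frac{1}{-451 - \frac{284}{195}} = \frac{1}{- \frac{88229}{195}} = - \frac{195}{88229} \approx -0.0022102$)
$\left(A + 453\right) 179 = \left(- \frac{195}{88229} + 453\right) 179 = \frac{39967542}{88229} \cdot 179 = \frac{7154190018}{88229}$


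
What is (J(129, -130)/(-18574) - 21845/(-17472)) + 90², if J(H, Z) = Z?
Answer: 1314529968595/162262464 ≈ 8101.3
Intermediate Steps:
(J(129, -130)/(-18574) - 21845/(-17472)) + 90² = (-130/(-18574) - 21845/(-17472)) + 90² = (-130*(-1/18574) - 21845*(-1/17472)) + 8100 = (65/9287 + 21845/17472) + 8100 = 204010195/162262464 + 8100 = 1314529968595/162262464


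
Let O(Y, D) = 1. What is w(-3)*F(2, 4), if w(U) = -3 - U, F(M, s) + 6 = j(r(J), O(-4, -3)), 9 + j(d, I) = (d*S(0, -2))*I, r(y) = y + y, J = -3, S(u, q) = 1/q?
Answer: 0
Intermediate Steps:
r(y) = 2*y
j(d, I) = -9 - I*d/2 (j(d, I) = -9 + (d/(-2))*I = -9 + (d*(-½))*I = -9 + (-d/2)*I = -9 - I*d/2)
F(M, s) = -12 (F(M, s) = -6 + (-9 - ½*1*2*(-3)) = -6 + (-9 - ½*1*(-6)) = -6 + (-9 + 3) = -6 - 6 = -12)
w(-3)*F(2, 4) = (-3 - 1*(-3))*(-12) = (-3 + 3)*(-12) = 0*(-12) = 0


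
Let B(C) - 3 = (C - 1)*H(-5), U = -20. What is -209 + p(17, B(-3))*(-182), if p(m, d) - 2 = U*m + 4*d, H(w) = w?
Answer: 44563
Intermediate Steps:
B(C) = 8 - 5*C (B(C) = 3 + (C - 1)*(-5) = 3 + (-1 + C)*(-5) = 3 + (5 - 5*C) = 8 - 5*C)
p(m, d) = 2 - 20*m + 4*d (p(m, d) = 2 + (-20*m + 4*d) = 2 - 20*m + 4*d)
-209 + p(17, B(-3))*(-182) = -209 + (2 - 20*17 + 4*(8 - 5*(-3)))*(-182) = -209 + (2 - 340 + 4*(8 + 15))*(-182) = -209 + (2 - 340 + 4*23)*(-182) = -209 + (2 - 340 + 92)*(-182) = -209 - 246*(-182) = -209 + 44772 = 44563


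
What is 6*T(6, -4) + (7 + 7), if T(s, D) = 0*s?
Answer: 14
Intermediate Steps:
T(s, D) = 0
6*T(6, -4) + (7 + 7) = 6*0 + (7 + 7) = 0 + 14 = 14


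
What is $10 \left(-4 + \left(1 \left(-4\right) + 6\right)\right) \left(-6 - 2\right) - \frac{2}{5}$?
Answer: $\frac{798}{5} \approx 159.6$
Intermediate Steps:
$10 \left(-4 + \left(1 \left(-4\right) + 6\right)\right) \left(-6 - 2\right) - \frac{2}{5} = 10 \left(-4 + \left(-4 + 6\right)\right) \left(-8\right) - \frac{2}{5} = 10 \left(-4 + 2\right) \left(-8\right) - \frac{2}{5} = 10 \left(\left(-2\right) \left(-8\right)\right) - \frac{2}{5} = 10 \cdot 16 - \frac{2}{5} = 160 - \frac{2}{5} = \frac{798}{5}$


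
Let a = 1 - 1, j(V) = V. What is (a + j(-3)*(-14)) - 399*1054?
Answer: -420504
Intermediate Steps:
a = 0
(a + j(-3)*(-14)) - 399*1054 = (0 - 3*(-14)) - 399*1054 = (0 + 42) - 420546 = 42 - 420546 = -420504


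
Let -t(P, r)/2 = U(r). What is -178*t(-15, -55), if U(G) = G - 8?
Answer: -22428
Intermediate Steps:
U(G) = -8 + G
t(P, r) = 16 - 2*r (t(P, r) = -2*(-8 + r) = 16 - 2*r)
-178*t(-15, -55) = -178*(16 - 2*(-55)) = -178*(16 + 110) = -178*126 = -22428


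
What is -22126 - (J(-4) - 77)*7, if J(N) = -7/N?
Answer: -86397/4 ≈ -21599.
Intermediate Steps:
-22126 - (J(-4) - 77)*7 = -22126 - (-7/(-4) - 77)*7 = -22126 - (-7*(-1/4) - 77)*7 = -22126 - (7/4 - 77)*7 = -22126 - (-301)*7/4 = -22126 - 1*(-2107/4) = -22126 + 2107/4 = -86397/4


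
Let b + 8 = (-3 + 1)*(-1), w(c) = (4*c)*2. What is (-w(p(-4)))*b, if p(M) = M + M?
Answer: -384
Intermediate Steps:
p(M) = 2*M
w(c) = 8*c
b = -6 (b = -8 + (-3 + 1)*(-1) = -8 - 2*(-1) = -8 + 2 = -6)
(-w(p(-4)))*b = -8*2*(-4)*(-6) = -8*(-8)*(-6) = -1*(-64)*(-6) = 64*(-6) = -384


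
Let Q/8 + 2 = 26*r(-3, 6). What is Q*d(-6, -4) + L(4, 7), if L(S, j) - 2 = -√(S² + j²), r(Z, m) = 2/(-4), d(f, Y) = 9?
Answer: -1078 - √65 ≈ -1086.1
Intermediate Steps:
r(Z, m) = -½ (r(Z, m) = 2*(-¼) = -½)
L(S, j) = 2 - √(S² + j²)
Q = -120 (Q = -16 + 8*(26*(-½)) = -16 + 8*(-13) = -16 - 104 = -120)
Q*d(-6, -4) + L(4, 7) = -120*9 + (2 - √(4² + 7²)) = -1080 + (2 - √(16 + 49)) = -1080 + (2 - √65) = -1078 - √65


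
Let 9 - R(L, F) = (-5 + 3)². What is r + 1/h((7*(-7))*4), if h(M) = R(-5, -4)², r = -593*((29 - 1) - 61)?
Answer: 489226/25 ≈ 19569.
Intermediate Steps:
R(L, F) = 5 (R(L, F) = 9 - (-5 + 3)² = 9 - 1*(-2)² = 9 - 1*4 = 9 - 4 = 5)
r = 19569 (r = -593*(28 - 61) = -593*(-33) = 19569)
h(M) = 25 (h(M) = 5² = 25)
r + 1/h((7*(-7))*4) = 19569 + 1/25 = 489226/25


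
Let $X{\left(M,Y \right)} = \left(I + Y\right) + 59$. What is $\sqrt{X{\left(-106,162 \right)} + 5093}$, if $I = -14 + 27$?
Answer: $\sqrt{5327} \approx 72.986$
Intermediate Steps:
$I = 13$
$X{\left(M,Y \right)} = 72 + Y$ ($X{\left(M,Y \right)} = \left(13 + Y\right) + 59 = 72 + Y$)
$\sqrt{X{\left(-106,162 \right)} + 5093} = \sqrt{\left(72 + 162\right) + 5093} = \sqrt{234 + 5093} = \sqrt{5327}$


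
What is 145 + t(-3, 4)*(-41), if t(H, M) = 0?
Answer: 145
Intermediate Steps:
145 + t(-3, 4)*(-41) = 145 + 0*(-41) = 145 + 0 = 145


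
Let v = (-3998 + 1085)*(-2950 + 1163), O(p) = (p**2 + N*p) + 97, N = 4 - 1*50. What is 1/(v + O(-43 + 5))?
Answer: 1/5208820 ≈ 1.9198e-7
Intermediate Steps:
N = -46 (N = 4 - 50 = -46)
O(p) = 97 + p**2 - 46*p (O(p) = (p**2 - 46*p) + 97 = 97 + p**2 - 46*p)
v = 5205531 (v = -2913*(-1787) = 5205531)
1/(v + O(-43 + 5)) = 1/(5205531 + (97 + (-43 + 5)**2 - 46*(-43 + 5))) = 1/(5205531 + (97 + (-38)**2 - 46*(-38))) = 1/(5205531 + (97 + 1444 + 1748)) = 1/(5205531 + 3289) = 1/5208820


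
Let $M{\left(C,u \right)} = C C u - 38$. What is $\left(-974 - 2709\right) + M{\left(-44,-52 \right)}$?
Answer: $-104393$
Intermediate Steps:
$M{\left(C,u \right)} = -38 + u C^{2}$ ($M{\left(C,u \right)} = C^{2} u - 38 = u C^{2} - 38 = -38 + u C^{2}$)
$\left(-974 - 2709\right) + M{\left(-44,-52 \right)} = \left(-974 - 2709\right) - \left(38 + 52 \left(-44\right)^{2}\right) = -3683 - 100710 = -104393$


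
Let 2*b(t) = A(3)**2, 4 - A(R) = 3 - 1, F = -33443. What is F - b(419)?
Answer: -33445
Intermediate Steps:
A(R) = 2 (A(R) = 4 - (3 - 1) = 4 - 1*2 = 4 - 2 = 2)
b(t) = 2 (b(t) = (1/2)*2**2 = (1/2)*4 = 2)
F - b(419) = -33443 - 1*2 = -33443 - 2 = -33445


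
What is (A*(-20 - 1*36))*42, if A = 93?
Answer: -218736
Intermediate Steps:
(A*(-20 - 1*36))*42 = (93*(-20 - 1*36))*42 = (93*(-20 - 36))*42 = (93*(-56))*42 = -5208*42 = -218736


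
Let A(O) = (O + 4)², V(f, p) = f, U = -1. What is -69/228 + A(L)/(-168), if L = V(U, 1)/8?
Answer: -80083/204288 ≈ -0.39201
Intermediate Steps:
L = -⅛ (L = -1/8 = -1*⅛ = -⅛ ≈ -0.12500)
A(O) = (4 + O)²
-69/228 + A(L)/(-168) = -69/228 + (4 - ⅛)²/(-168) = -69*1/228 + (31/8)²*(-1/168) = -23/76 + (961/64)*(-1/168) = -23/76 - 961/10752 = -80083/204288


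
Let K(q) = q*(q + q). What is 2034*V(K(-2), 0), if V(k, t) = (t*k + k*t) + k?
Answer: 16272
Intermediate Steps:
K(q) = 2*q² (K(q) = q*(2*q) = 2*q²)
V(k, t) = k + 2*k*t (V(k, t) = (k*t + k*t) + k = 2*k*t + k = k + 2*k*t)
2034*V(K(-2), 0) = 2034*((2*(-2)²)*(1 + 2*0)) = 2034*((2*4)*(1 + 0)) = 2034*(8*1) = 2034*8 = 16272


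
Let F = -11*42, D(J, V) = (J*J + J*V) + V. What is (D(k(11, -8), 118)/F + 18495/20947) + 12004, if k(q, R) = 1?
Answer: 38724152769/3225838 ≈ 12004.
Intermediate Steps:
D(J, V) = V + J² + J*V (D(J, V) = (J² + J*V) + V = V + J² + J*V)
F = -462
(D(k(11, -8), 118)/F + 18495/20947) + 12004 = ((118 + 1² + 1*118)/(-462) + 18495/20947) + 12004 = ((118 + 1 + 118)*(-1/462) + 18495*(1/20947)) + 12004 = (237*(-1/462) + 18495/20947) + 12004 = (-79/154 + 18495/20947) + 12004 = 1193417/3225838 + 12004 = 38724152769/3225838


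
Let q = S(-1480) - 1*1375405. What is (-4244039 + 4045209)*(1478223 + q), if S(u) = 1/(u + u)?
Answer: -6051217650357/296 ≈ -2.0443e+10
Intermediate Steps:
S(u) = 1/(2*u)
q = -4071198801/2960 (q = (½)/(-1480) - 1*1375405 = (½)*(-1/1480) - 1375405 = -1/2960 - 1375405 = -4071198801/2960 ≈ -1.3754e+6)
(-4244039 + 4045209)*(1478223 + q) = (-4244039 + 4045209)*(1478223 - 4071198801/2960) = -198830*304341279/2960 = -6051217650357/296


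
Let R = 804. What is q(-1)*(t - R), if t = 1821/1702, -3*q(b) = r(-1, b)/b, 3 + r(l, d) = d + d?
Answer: 2277645/1702 ≈ 1338.2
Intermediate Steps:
r(l, d) = -3 + 2*d (r(l, d) = -3 + (d + d) = -3 + 2*d)
q(b) = -(-3 + 2*b)/(3*b)
t = 1821/1702 (t = 1821*(1/1702) = 1821/1702 ≈ 1.0699)
q(-1)*(t - R) = (-⅔ + 1/(-1))*(1821/1702 - 1*804) = (-⅔ - 1)*(1821/1702 - 804) = -5/3*(-1366587/1702) = 2277645/1702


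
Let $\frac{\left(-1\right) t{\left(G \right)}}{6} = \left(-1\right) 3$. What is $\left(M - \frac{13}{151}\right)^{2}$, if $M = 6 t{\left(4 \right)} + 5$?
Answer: $\frac{290702500}{22801} \approx 12750.0$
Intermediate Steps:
$t{\left(G \right)} = 18$ ($t{\left(G \right)} = - 6 \left(\left(-1\right) 3\right) = \left(-6\right) \left(-3\right) = 18$)
$M = 113$ ($M = 6 \cdot 18 + 5 = 108 + 5 = 113$)
$\left(M - \frac{13}{151}\right)^{2} = \left(113 - \frac{13}{151}\right)^{2} = \left(\frac{17050}{151}\right)^{2} = \frac{290702500}{22801}$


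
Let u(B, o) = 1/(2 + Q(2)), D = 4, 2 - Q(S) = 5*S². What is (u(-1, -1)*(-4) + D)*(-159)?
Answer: -2703/4 ≈ -675.75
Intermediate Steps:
Q(S) = 2 - 5*S²
u(B, o) = -1/16 (u(B, o) = 1/(2 + (2 - 5*2²)) = 1/(2 + (2 - 5*4)) = 1/(2 + (2 - 20)) = 1/(2 - 18) = 1/(-16) = -1/16)
(u(-1, -1)*(-4) + D)*(-159) = (-1/16*(-4) + 4)*(-159) = (¼ + 4)*(-159) = (17/4)*(-159) = -2703/4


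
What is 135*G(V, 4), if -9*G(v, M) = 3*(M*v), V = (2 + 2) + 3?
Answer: -1260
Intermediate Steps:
V = 7 (V = 4 + 3 = 7)
G(v, M) = -M*v/3
135*G(V, 4) = 135*(-1/3*4*7) = 135*(-28/3) = -1260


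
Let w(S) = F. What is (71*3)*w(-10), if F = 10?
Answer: 2130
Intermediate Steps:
w(S) = 10
(71*3)*w(-10) = (71*3)*10 = 213*10 = 2130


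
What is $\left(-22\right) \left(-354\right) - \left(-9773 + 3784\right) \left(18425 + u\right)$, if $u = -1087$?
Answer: $103845070$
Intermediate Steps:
$\left(-22\right) \left(-354\right) - \left(-9773 + 3784\right) \left(18425 + u\right) = \left(-22\right) \left(-354\right) - \left(-9773 + 3784\right) \left(18425 - 1087\right) = 7788 - \left(-5989\right) 17338 = 7788 - -103837282 = 7788 + 103837282 = 103845070$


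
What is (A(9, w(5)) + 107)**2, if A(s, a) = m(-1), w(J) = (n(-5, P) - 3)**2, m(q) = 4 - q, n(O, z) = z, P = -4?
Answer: 12544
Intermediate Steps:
w(J) = 49 (w(J) = (-4 - 3)**2 = (-7)**2 = 49)
A(s, a) = 5 (A(s, a) = 4 - 1*(-1) = 4 + 1 = 5)
(A(9, w(5)) + 107)**2 = (5 + 107)**2 = 112**2 = 12544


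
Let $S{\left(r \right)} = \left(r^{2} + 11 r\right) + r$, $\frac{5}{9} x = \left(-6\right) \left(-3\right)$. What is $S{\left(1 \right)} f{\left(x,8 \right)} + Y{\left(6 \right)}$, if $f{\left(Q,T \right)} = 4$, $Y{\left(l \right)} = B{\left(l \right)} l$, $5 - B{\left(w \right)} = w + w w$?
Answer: $-170$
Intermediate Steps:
$x = \frac{162}{5}$ ($x = \frac{9 \left(\left(-6\right) \left(-3\right)\right)}{5} = \frac{9}{5} \cdot 18 = \frac{162}{5} \approx 32.4$)
$B{\left(w \right)} = 5 - w - w^{2}$ ($B{\left(w \right)} = 5 - \left(w + w w\right) = 5 - \left(w + w^{2}\right) = 5 - w - w^{2}$)
$Y{\left(l \right)} = l \left(5 - l - l^{2}\right)$ ($Y{\left(l \right)} = \left(5 - l - l^{2}\right) l = l \left(5 - l - l^{2}\right)$)
$S{\left(r \right)} = r^{2} + 12 r$
$S{\left(1 \right)} f{\left(x,8 \right)} + Y{\left(6 \right)} = 1 \left(12 + 1\right) 4 + 6 \left(5 - 6 - 6^{2}\right) = 1 \cdot 13 \cdot 4 + 6 \left(5 - 6 - 36\right) = 13 \cdot 4 + 6 \left(5 - 6 - 36\right) = 52 + 6 \left(-37\right) = 52 - 222 = -170$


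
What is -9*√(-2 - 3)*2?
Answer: -18*I*√5 ≈ -40.249*I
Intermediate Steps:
-9*√(-2 - 3)*2 = -9*I*√5*2 = -18*I*√5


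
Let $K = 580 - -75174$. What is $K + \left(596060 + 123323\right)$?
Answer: $795137$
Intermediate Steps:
$K = 75754$ ($K = 580 + 75174 = 75754$)
$K + \left(596060 + 123323\right) = 75754 + \left(596060 + 123323\right) = 75754 + 719383 = 795137$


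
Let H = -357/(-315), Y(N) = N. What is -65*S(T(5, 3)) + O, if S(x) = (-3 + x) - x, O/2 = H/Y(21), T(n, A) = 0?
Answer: 61459/315 ≈ 195.11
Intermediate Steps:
H = 17/15 (H = -357*(-1/315) = 17/15 ≈ 1.1333)
O = 34/315 (O = 2*((17/15)/21) = 2*((17/15)*(1/21)) = 2*(17/315) = 34/315 ≈ 0.10794)
S(x) = -3
-65*S(T(5, 3)) + O = -65*(-3) + 34/315 = 195 + 34/315 = 61459/315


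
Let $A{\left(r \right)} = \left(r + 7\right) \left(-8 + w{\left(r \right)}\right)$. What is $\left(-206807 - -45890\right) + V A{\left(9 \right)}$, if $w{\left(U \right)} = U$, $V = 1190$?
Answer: $-141877$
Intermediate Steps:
$A{\left(r \right)} = \left(-8 + r\right) \left(7 + r\right)$ ($A{\left(r \right)} = \left(r + 7\right) \left(-8 + r\right) = \left(7 + r\right) \left(-8 + r\right) = \left(-8 + r\right) \left(7 + r\right)$)
$\left(-206807 - -45890\right) + V A{\left(9 \right)} = \left(-206807 - -45890\right) + 1190 \left(-56 + 9^{2} - 9\right) = \left(-206807 + 45890\right) + 1190 \left(-56 + 81 - 9\right) = -160917 + 1190 \cdot 16 = -160917 + 19040 = -141877$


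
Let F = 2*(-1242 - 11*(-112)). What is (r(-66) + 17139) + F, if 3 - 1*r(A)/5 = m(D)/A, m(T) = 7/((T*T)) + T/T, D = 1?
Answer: 565442/33 ≈ 17135.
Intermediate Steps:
m(T) = 1 + 7/T² (m(T) = 7/(T²) + 1 = 7/T² + 1 = 1 + 7/T²)
F = -20 (F = 2*(-1242 + 1232) = 2*(-10) = -20)
r(A) = 15 - 40/A (r(A) = 15 - 5*(1 + 7/1²)/A = 15 - 5*(1 + 7*1)/A = 15 - 5*(1 + 7)/A = 15 - 40/A)
(r(-66) + 17139) + F = ((15 - 40/(-66)) + 17139) - 20 = ((15 - 40*(-1/66)) + 17139) - 20 = ((15 + 20/33) + 17139) - 20 = (515/33 + 17139) - 20 = 566102/33 - 20 = 565442/33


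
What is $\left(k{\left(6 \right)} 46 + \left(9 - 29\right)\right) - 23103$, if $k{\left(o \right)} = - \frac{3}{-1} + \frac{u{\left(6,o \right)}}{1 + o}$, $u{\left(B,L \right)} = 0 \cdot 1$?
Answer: $-22985$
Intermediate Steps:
$u{\left(B,L \right)} = 0$
$k{\left(o \right)} = 3$ ($k{\left(o \right)} = - \frac{3}{-1} + \frac{0}{1 + o} = \left(-3\right) \left(-1\right) + 0 = 3 + 0 = 3$)
$\left(k{\left(6 \right)} 46 + \left(9 - 29\right)\right) - 23103 = \left(3 \cdot 46 + \left(9 - 29\right)\right) - 23103 = \left(138 - 20\right) - 23103 = 118 - 23103 = -22985$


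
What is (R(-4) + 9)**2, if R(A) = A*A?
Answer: 625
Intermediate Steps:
R(A) = A**2
(R(-4) + 9)**2 = ((-4)**2 + 9)**2 = (16 + 9)**2 = 25**2 = 625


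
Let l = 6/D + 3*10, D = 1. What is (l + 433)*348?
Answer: 163212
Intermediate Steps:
l = 36 (l = 6/1 + 3*10 = 6*1 + 30 = 6 + 30 = 36)
(l + 433)*348 = (36 + 433)*348 = 469*348 = 163212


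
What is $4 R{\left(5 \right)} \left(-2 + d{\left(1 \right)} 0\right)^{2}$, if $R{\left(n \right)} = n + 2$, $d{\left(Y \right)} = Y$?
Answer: $112$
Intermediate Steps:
$R{\left(n \right)} = 2 + n$
$4 R{\left(5 \right)} \left(-2 + d{\left(1 \right)} 0\right)^{2} = 4 \left(2 + 5\right) \left(-2 + 1 \cdot 0\right)^{2} = 4 \cdot 7 \left(-2 + 0\right)^{2} = 28 \left(-2\right)^{2} = 28 \cdot 4 = 112$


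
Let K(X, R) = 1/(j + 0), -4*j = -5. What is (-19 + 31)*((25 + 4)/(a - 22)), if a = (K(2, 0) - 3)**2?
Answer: -2900/143 ≈ -20.280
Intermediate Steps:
j = 5/4 (j = -1/4*(-5) = 5/4 ≈ 1.2500)
K(X, R) = 4/5 (K(X, R) = 1/(5/4 + 0) = 1/(5/4) = 4/5)
a = 121/25 (a = (4/5 - 3)**2 = (-11/5)**2 = 121/25 ≈ 4.8400)
(-19 + 31)*((25 + 4)/(a - 22)) = (-19 + 31)*((25 + 4)/(121/25 - 22)) = 12*(29/(-429/25)) = 12*(29*(-25/429)) = 12*(-725/429) = -2900/143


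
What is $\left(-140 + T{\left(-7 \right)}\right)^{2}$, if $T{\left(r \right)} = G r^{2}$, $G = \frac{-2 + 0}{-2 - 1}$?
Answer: $\frac{103684}{9} \approx 11520.0$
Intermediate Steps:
$G = \frac{2}{3}$ ($G = - \frac{2}{-3} = \left(-2\right) \left(- \frac{1}{3}\right) = \frac{2}{3} \approx 0.66667$)
$T{\left(r \right)} = \frac{2 r^{2}}{3}$
$\left(-140 + T{\left(-7 \right)}\right)^{2} = \left(-140 + \frac{2 \left(-7\right)^{2}}{3}\right)^{2} = \left(-140 + \frac{2}{3} \cdot 49\right)^{2} = \left(-140 + \frac{98}{3}\right)^{2} = \left(- \frac{322}{3}\right)^{2} = \frac{103684}{9}$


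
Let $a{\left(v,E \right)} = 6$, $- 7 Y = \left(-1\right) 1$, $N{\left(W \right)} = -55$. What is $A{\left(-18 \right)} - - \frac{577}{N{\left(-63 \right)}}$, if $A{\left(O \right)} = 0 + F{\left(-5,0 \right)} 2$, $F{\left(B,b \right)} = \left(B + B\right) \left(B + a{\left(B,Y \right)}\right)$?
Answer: $- \frac{1677}{55} \approx -30.491$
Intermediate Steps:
$Y = \frac{1}{7}$ ($Y = - \frac{\left(-1\right) 1}{7} = \left(- \frac{1}{7}\right) \left(-1\right) = \frac{1}{7} \approx 0.14286$)
$F{\left(B,b \right)} = 2 B \left(6 + B\right)$ ($F{\left(B,b \right)} = \left(B + B\right) \left(B + 6\right) = 2 B \left(6 + B\right)$)
$A{\left(O \right)} = -20$ ($A{\left(O \right)} = 0 + 2 \left(-5\right) \left(6 - 5\right) 2 = 0 + 2 \left(-5\right) 1 \cdot 2 = 0 - 20 = -20$)
$A{\left(-18 \right)} - - \frac{577}{N{\left(-63 \right)}} = -20 - - \frac{577}{-55} = -20 - - \frac{577 \left(-1\right)}{55} = -20 - \left(-1\right) \left(- \frac{577}{55}\right) = -20 - \frac{577}{55} = - \frac{1677}{55}$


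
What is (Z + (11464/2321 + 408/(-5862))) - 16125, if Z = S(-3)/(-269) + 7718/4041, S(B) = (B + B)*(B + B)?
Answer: -39731186189499203/2464965439893 ≈ -16118.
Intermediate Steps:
S(B) = 4*B² (S(B) = (2*B)*(2*B) = 4*B²)
Z = 1930666/1087029 (Z = (4*(-3)²)/(-269) + 7718/4041 = (4*9)*(-1/269) + 7718*(1/4041) = 36*(-1/269) + 7718/4041 = -36/269 + 7718/4041 = 1930666/1087029 ≈ 1.7761)
(Z + (11464/2321 + 408/(-5862))) - 16125 = (1930666/1087029 + (11464/2321 + 408/(-5862))) - 16125 = (1930666/1087029 + (11464*(1/2321) + 408*(-1/5862))) - 16125 = (1930666/1087029 + (11464/2321 - 68/977)) - 16125 = (1930666/1087029 + 11042500/2267617) - 16125 = 16381528775422/2464965439893 - 16125 = -39731186189499203/2464965439893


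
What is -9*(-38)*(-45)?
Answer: -15390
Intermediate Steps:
-9*(-38)*(-45) = 342*(-45) = -15390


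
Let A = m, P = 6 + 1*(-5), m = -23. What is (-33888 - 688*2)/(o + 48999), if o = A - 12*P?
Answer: -8816/12241 ≈ -0.72020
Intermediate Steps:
P = 1 (P = 6 - 5 = 1)
A = -23
o = -35 (o = -23 - 12*1 = -23 - 12 = -35)
(-33888 - 688*2)/(o + 48999) = (-33888 - 688*2)/(-35 + 48999) = (-33888 - 1376)/48964 = -35264*1/48964 = -8816/12241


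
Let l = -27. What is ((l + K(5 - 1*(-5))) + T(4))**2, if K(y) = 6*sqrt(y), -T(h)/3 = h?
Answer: 1881 - 468*sqrt(10) ≈ 401.05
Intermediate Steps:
T(h) = -3*h
((l + K(5 - 1*(-5))) + T(4))**2 = ((-27 + 6*sqrt(5 - 1*(-5))) - 3*4)**2 = ((-27 + 6*sqrt(5 + 5)) - 12)**2 = ((-27 + 6*sqrt(10)) - 12)**2 = (-39 + 6*sqrt(10))**2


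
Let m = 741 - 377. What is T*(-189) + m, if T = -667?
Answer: 126427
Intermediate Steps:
m = 364
T*(-189) + m = -667*(-189) + 364 = 126063 + 364 = 126427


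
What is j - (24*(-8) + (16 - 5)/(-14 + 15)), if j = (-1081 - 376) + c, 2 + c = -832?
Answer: -2110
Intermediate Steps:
c = -834 (c = -2 - 832 = -834)
j = -2291 (j = (-1081 - 376) - 834 = -1457 - 834 = -2291)
j - (24*(-8) + (16 - 5)/(-14 + 15)) = -2291 - (24*(-8) + (16 - 5)/(-14 + 15)) = -2291 - (-192 + 11/1) = -2291 - (-192 + 11*1) = -2291 - (-192 + 11) = -2291 - 1*(-181) = -2291 + 181 = -2110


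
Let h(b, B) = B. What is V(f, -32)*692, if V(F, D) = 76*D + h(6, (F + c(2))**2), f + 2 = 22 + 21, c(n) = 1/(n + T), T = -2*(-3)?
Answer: -8201411/16 ≈ -5.1259e+5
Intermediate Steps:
T = 6
c(n) = 1/(6 + n) (c(n) = 1/(n + 6) = 1/(6 + n))
f = 41 (f = -2 + (22 + 21) = -2 + 43 = 41)
V(F, D) = (1/8 + F)**2 + 76*D (V(F, D) = 76*D + (F + 1/(6 + 2))**2 = 76*D + (F + 1/8)**2 = 76*D + (1/8 + F)**2 = (1/8 + F)**2 + 76*D)
V(f, -32)*692 = (76*(-32) + (1 + 8*41)**2/64)*692 = (-2432 + (1 + 328)**2/64)*692 = (-2432 + (1/64)*329**2)*692 = (-2432 + (1/64)*108241)*692 = (-2432 + 108241/64)*692 = -47407/64*692 = -8201411/16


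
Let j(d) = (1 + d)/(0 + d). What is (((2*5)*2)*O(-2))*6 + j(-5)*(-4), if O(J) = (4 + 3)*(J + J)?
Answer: -16816/5 ≈ -3363.2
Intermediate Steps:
j(d) = (1 + d)/d
O(J) = 14*J (O(J) = 7*(2*J) = 14*J)
(((2*5)*2)*O(-2))*6 + j(-5)*(-4) = (((2*5)*2)*(14*(-2)))*6 + ((1 - 5)/(-5))*(-4) = ((10*2)*(-28))*6 - ⅕*(-4)*(-4) = (20*(-28))*6 + (⅘)*(-4) = -560*6 - 16/5 = -3360 - 16/5 = -16816/5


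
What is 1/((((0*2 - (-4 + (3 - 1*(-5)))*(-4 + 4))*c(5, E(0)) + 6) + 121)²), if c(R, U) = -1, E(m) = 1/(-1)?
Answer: 1/16129 ≈ 6.2000e-5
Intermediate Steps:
E(m) = -1
1/((((0*2 - (-4 + (3 - 1*(-5)))*(-4 + 4))*c(5, E(0)) + 6) + 121)²) = 1/((((0*2 - (-4 + (3 - 1*(-5)))*(-4 + 4))*(-1) + 6) + 121)²) = 1/((((0 - (-4 + (3 + 5))*0)*(-1) + 6) + 121)²) = 1/((((0 - (-4 + 8)*0)*(-1) + 6) + 121)²) = 1/((((0 - 4*0)*(-1) + 6) + 121)²) = 1/((((0 - 1*0)*(-1) + 6) + 121)²) = 1/((((0 + 0)*(-1) + 6) + 121)²) = 1/(((0*(-1) + 6) + 121)²) = 1/(((0 + 6) + 121)²) = 1/((6 + 121)²) = 1/(127²) = 1/16129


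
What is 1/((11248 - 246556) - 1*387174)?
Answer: -1/622482 ≈ -1.6065e-6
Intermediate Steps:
1/((11248 - 246556) - 1*387174) = 1/(-235308 - 387174) = 1/(-622482) = -1/622482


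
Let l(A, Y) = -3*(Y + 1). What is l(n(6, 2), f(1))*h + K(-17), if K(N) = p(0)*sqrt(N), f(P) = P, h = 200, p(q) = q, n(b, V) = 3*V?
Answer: -1200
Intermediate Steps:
l(A, Y) = -3 - 3*Y (l(A, Y) = -3*(1 + Y) = -3 - 3*Y)
K(N) = 0 (K(N) = 0*sqrt(N) = 0)
l(n(6, 2), f(1))*h + K(-17) = (-3 - 3*1)*200 + 0 = (-3 - 3)*200 + 0 = -6*200 + 0 = -1200 + 0 = -1200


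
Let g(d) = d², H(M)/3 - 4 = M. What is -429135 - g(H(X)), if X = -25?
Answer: -433104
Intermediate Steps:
H(M) = 12 + 3*M
-429135 - g(H(X)) = -429135 - (12 + 3*(-25))² = -429135 - (12 - 75)² = -429135 - 1*(-63)² = -429135 - 1*3969 = -429135 - 3969 = -433104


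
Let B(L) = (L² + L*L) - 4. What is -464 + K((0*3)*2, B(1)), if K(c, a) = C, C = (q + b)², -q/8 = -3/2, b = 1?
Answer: -295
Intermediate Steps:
q = 12 (q = -(-24)/2 = -8*(-3/2) = 12)
B(L) = -4 + 2*L² (B(L) = (L² + L²) - 4 = 2*L² - 4 = -4 + 2*L²)
C = 169 (C = (12 + 1)² = 13² = 169)
K(c, a) = 169
-464 + K((0*3)*2, B(1)) = -464 + 169 = -295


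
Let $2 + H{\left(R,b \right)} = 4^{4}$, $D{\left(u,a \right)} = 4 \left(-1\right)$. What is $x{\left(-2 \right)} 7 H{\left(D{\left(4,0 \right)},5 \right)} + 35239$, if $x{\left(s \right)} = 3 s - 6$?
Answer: $13903$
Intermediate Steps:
$x{\left(s \right)} = -6 + 3 s$
$D{\left(u,a \right)} = -4$
$H{\left(R,b \right)} = 254$ ($H{\left(R,b \right)} = -2 + 4^{4} = -2 + 256 = 254$)
$x{\left(-2 \right)} 7 H{\left(D{\left(4,0 \right)},5 \right)} + 35239 = \left(-6 + 3 \left(-2\right)\right) 7 \cdot 254 + 35239 = \left(-6 - 6\right) 7 \cdot 254 + 35239 = \left(-12\right) 7 \cdot 254 + 35239 = \left(-84\right) 254 + 35239 = -21336 + 35239 = 13903$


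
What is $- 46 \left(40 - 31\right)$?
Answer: $-414$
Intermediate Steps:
$- 46 \left(40 - 31\right) = \left(-46\right) 9 = -414$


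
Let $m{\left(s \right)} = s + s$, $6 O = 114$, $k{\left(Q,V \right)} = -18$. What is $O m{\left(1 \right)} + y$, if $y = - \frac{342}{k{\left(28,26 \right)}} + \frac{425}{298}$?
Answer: $\frac{17411}{298} \approx 58.426$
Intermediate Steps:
$O = 19$ ($O = \frac{1}{6} \cdot 114 = 19$)
$m{\left(s \right)} = 2 s$
$y = \frac{6087}{298}$ ($y = - \frac{342}{-18} + \frac{425}{298} = \left(-342\right) \left(- \frac{1}{18}\right) + 425 \cdot \frac{1}{298} = 19 + \frac{425}{298} = \frac{6087}{298} \approx 20.426$)
$O m{\left(1 \right)} + y = 19 \cdot 2 \cdot 1 + \frac{6087}{298} = 19 \cdot 2 + \frac{6087}{298} = 38 + \frac{6087}{298} = \frac{17411}{298}$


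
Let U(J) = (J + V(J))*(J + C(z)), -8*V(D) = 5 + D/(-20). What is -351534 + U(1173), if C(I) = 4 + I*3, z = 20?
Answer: 177242021/160 ≈ 1.1078e+6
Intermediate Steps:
V(D) = -5/8 + D/160 (V(D) = -(5 + D/(-20))/8 = -(5 + D*(-1/20))/8 = -(5 - D/20)/8 = -5/8 + D/160)
C(I) = 4 + 3*I
U(J) = (64 + J)*(-5/8 + 161*J/160) (U(J) = (J + (-5/8 + J/160))*(J + (4 + 3*20)) = (-5/8 + 161*J/160)*(J + (4 + 60)) = (-5/8 + 161*J/160)*(J + 64) = (-5/8 + 161*J/160)*(64 + J) = (64 + J)*(-5/8 + 161*J/160))
-351534 + U(1173) = -351534 + (-40 + (161/160)*1173**2 + (2551/40)*1173) = -351534 + (-40 + (161/160)*1375929 + 2992323/40) = -351534 + (-40 + 221524569/160 + 2992323/40) = -351534 + 233487461/160 = 177242021/160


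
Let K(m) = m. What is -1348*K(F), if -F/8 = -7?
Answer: -75488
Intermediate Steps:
F = 56 (F = -8*(-7) = 56)
-1348*K(F) = -1348*56 = -75488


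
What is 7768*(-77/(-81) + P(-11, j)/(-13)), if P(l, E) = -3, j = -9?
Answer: 9663392/1053 ≈ 9177.0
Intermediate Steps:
7768*(-77/(-81) + P(-11, j)/(-13)) = 7768*(-77/(-81) - 3/(-13)) = 7768*(-77*(-1/81) - 3*(-1/13)) = 7768*(77/81 + 3/13) = 7768*(1244/1053) = 9663392/1053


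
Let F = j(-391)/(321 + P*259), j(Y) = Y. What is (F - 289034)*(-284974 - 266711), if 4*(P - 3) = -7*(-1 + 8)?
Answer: 1323322176449370/8299 ≈ 1.5946e+11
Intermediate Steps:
P = -37/4 (P = 3 + (-7*(-1 + 8))/4 = 3 + (-7*7)/4 = 3 + (1/4)*(-49) = 3 - 49/4 = -37/4 ≈ -9.2500)
F = 1564/8299 (F = -391/(321 - 37/4*259) = -391/(321 - 9583/4) = -391/(-8299/4) = -391*(-4/8299) = 1564/8299 ≈ 0.18846)
(F - 289034)*(-284974 - 266711) = (1564/8299 - 289034)*(-284974 - 266711) = -2398691602/8299*(-551685) = 1323322176449370/8299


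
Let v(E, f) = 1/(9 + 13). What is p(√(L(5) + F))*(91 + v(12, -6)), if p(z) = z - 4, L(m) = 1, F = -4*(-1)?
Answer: -4006/11 + 2003*√5/22 ≈ -160.60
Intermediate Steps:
F = 4
v(E, f) = 1/22
p(z) = -4 + z
p(√(L(5) + F))*(91 + v(12, -6)) = (-4 + √(1 + 4))*(91 + 1/22) = (-4 + √5)*(2003/22) = -4006/11 + 2003*√5/22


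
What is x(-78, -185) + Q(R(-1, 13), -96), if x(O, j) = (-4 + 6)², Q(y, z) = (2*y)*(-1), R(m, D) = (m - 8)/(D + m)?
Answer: 11/2 ≈ 5.5000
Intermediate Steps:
R(m, D) = (-8 + m)/(D + m)
Q(y, z) = -2*y
x(O, j) = 4 (x(O, j) = 2² = 4)
x(-78, -185) + Q(R(-1, 13), -96) = 4 - 2*(-8 - 1)/(13 - 1) = 4 - 2*(-9)/12 = 4 - (-9)/6 = 4 - 2*(-¾) = 4 + 3/2 = 11/2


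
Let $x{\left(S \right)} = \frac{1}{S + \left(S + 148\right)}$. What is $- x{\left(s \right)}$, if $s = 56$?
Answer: $- \frac{1}{260} \approx -0.0038462$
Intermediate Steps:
$x{\left(S \right)} = \frac{1}{148 + 2 S}$ ($x{\left(S \right)} = \frac{1}{S + \left(148 + S\right)} = \frac{1}{148 + 2 S}$)
$- x{\left(s \right)} = - \frac{1}{2 \left(74 + 56\right)} = - \frac{1}{2 \cdot 130} = \left(-1\right) \frac{1}{260} = - \frac{1}{260}$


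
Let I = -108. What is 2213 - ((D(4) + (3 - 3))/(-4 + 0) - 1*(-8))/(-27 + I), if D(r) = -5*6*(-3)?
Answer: 597481/270 ≈ 2212.9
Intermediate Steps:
D(r) = 90 (D(r) = -30*(-3) = 90)
2213 - ((D(4) + (3 - 3))/(-4 + 0) - 1*(-8))/(-27 + I) = 2213 - ((90 + (3 - 3))/(-4 + 0) - 1*(-8))/(-27 - 108) = 2213 - ((90 + 0)/(-4) + 8)/(-135) = 2213 - (90*(-¼) + 8)*(-1)/135 = 2213 - (-45/2 + 8)*(-1)/135 = 2213 - (-29)*(-1)/(2*135) = 2213 - 1*29/270 = 2213 - 29/270 = 597481/270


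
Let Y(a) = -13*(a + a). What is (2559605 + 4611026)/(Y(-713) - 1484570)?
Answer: -7170631/1466032 ≈ -4.8912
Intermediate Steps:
Y(a) = -26*a
(2559605 + 4611026)/(Y(-713) - 1484570) = (2559605 + 4611026)/(-26*(-713) - 1484570) = 7170631/(18538 - 1484570) = 7170631/(-1466032) = 7170631*(-1/1466032) = -7170631/1466032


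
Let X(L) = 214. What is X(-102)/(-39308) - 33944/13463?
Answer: -668575917/264601802 ≈ -2.5267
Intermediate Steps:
X(-102)/(-39308) - 33944/13463 = 214/(-39308) - 33944/13463 = 214*(-1/39308) - 33944*1/13463 = -107/19654 - 33944/13463 = -668575917/264601802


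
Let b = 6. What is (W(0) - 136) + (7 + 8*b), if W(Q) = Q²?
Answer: -81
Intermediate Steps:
(W(0) - 136) + (7 + 8*b) = (0² - 136) + (7 + 8*6) = (0 - 136) + (7 + 48) = -136 + 55 = -81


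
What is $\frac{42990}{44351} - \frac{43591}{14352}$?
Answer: $- \frac{1316311961}{636525552} \approx -2.068$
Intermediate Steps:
$\frac{42990}{44351} - \frac{43591}{14352} = - \frac{1316311961}{636525552}$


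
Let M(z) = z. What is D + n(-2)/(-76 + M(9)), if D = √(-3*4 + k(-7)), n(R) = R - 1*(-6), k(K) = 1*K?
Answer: -4/67 + I*√19 ≈ -0.059702 + 4.3589*I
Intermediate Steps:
k(K) = K
n(R) = 6 + R (n(R) = R + 6 = 6 + R)
D = I*√19 (D = √(-3*4 - 7) = √(-12 - 7) = √(-19) = I*√19 ≈ 4.3589*I)
D + n(-2)/(-76 + M(9)) = I*√19 + (6 - 2)/(-76 + 9) = I*√19 + 4/(-67) = I*√19 - 1/67*4 = I*√19 - 4/67 = -4/67 + I*√19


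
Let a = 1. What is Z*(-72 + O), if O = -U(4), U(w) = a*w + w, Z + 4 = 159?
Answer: -12400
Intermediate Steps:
Z = 155 (Z = -4 + 159 = 155)
U(w) = 2*w (U(w) = 1*w + w = w + w = 2*w)
O = -8 (O = -2*4 = -1*8 = -8)
Z*(-72 + O) = 155*(-72 - 8) = 155*(-80) = -12400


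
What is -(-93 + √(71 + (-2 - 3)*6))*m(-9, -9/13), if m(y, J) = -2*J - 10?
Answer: -10416/13 + 112*√41/13 ≈ -746.07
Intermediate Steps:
m(y, J) = -10 - 2*J
-(-93 + √(71 + (-2 - 3)*6))*m(-9, -9/13) = -(-93 + √(71 + (-2 - 3)*6))*(-10 - (-18)/13) = -(-93 + √(71 - 5*6))*(-10 - (-18)/13) = -(-93 + √(71 - 30))*(-10 - 2*(-9/13)) = -(-93 + √41)*(-10 + 18/13) = -(-93 + √41)*(-112)/13 = -(10416/13 - 112*√41/13) = -10416/13 + 112*√41/13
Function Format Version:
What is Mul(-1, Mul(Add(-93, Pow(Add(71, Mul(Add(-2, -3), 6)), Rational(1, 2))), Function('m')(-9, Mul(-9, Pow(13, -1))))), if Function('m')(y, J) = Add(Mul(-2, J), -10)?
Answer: Add(Rational(-10416, 13), Mul(Rational(112, 13), Pow(41, Rational(1, 2)))) ≈ -746.07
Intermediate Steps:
Function('m')(y, J) = Add(-10, Mul(-2, J))
Mul(-1, Mul(Add(-93, Pow(Add(71, Mul(Add(-2, -3), 6)), Rational(1, 2))), Function('m')(-9, Mul(-9, Pow(13, -1))))) = Mul(-1, Mul(Add(-93, Pow(Add(71, Mul(Add(-2, -3), 6)), Rational(1, 2))), Add(-10, Mul(-2, Mul(-9, Pow(13, -1)))))) = Mul(-1, Mul(Add(-93, Pow(Add(71, Mul(-5, 6)), Rational(1, 2))), Add(-10, Mul(-2, Mul(-9, Rational(1, 13)))))) = Mul(-1, Mul(Add(-93, Pow(Add(71, -30), Rational(1, 2))), Add(-10, Mul(-2, Rational(-9, 13))))) = Mul(-1, Mul(Add(-93, Pow(41, Rational(1, 2))), Add(-10, Rational(18, 13)))) = Mul(-1, Mul(Add(-93, Pow(41, Rational(1, 2))), Rational(-112, 13))) = Mul(-1, Add(Rational(10416, 13), Mul(Rational(-112, 13), Pow(41, Rational(1, 2))))) = Add(Rational(-10416, 13), Mul(Rational(112, 13), Pow(41, Rational(1, 2))))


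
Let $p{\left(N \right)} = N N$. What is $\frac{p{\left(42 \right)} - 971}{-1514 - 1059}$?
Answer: $- \frac{793}{2573} \approx -0.3082$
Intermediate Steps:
$p{\left(N \right)} = N^{2}$
$\frac{p{\left(42 \right)} - 971}{-1514 - 1059} = \frac{42^{2} - 971}{-1514 - 1059} = \frac{1764 - 971}{-2573} = 793 \left(- \frac{1}{2573}\right) = - \frac{793}{2573}$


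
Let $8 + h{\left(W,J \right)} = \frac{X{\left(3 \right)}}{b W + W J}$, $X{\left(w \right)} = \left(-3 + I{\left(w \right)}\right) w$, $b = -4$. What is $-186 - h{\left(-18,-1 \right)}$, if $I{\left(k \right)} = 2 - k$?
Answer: $- \frac{2668}{15} \approx -177.87$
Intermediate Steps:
$X{\left(w \right)} = w \left(-1 - w\right)$ ($X{\left(w \right)} = \left(-3 - \left(-2 + w\right)\right) w = \left(-1 - w\right) w = w \left(-1 - w\right)$)
$h{\left(W,J \right)} = -8 - \frac{12}{- 4 W + J W}$ ($h{\left(W,J \right)} = -8 + \frac{\left(-1\right) 3 \left(1 + 3\right)}{- 4 W + W J} = -8 + \frac{\left(-1\right) 3 \cdot 4}{- 4 W + J W} = -8 - \frac{12}{- 4 W + J W}$)
$-186 - h{\left(-18,-1 \right)} = -186 - \frac{4 \left(-3 + 8 \left(-18\right) - \left(-2\right) \left(-18\right)\right)}{\left(-18\right) \left(-4 - 1\right)} = -186 - 4 \left(- \frac{1}{18}\right) \frac{1}{-5} \left(-3 - 144 - 36\right) = -186 - 4 \left(- \frac{1}{18}\right) \left(- \frac{1}{5}\right) \left(-183\right) = -186 - - \frac{122}{15} = -186 + \frac{122}{15} = - \frac{2668}{15}$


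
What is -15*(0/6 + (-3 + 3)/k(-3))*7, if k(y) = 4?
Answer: 0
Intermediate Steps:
-15*(0/6 + (-3 + 3)/k(-3))*7 = -15*(0/6 + (-3 + 3)/4)*7 = -15*(0*(⅙) + 0*(¼))*7 = -15*(0 + 0)*7 = -15*0*7 = 0*7 = 0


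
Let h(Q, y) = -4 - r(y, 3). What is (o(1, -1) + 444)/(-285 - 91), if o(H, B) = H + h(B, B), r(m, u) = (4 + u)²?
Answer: -49/47 ≈ -1.0426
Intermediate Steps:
h(Q, y) = -53 (h(Q, y) = -4 - (4 + 3)² = -4 - 1*7² = -4 - 1*49 = -4 - 49 = -53)
o(H, B) = -53 + H (o(H, B) = H - 53 = -53 + H)
(o(1, -1) + 444)/(-285 - 91) = ((-53 + 1) + 444)/(-285 - 91) = (-52 + 444)/(-376) = 392*(-1/376) = -49/47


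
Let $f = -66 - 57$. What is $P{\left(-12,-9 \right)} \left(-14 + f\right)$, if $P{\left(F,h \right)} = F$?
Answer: $1644$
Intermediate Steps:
$f = -123$
$P{\left(-12,-9 \right)} \left(-14 + f\right) = - 12 \left(-14 - 123\right) = \left(-12\right) \left(-137\right) = 1644$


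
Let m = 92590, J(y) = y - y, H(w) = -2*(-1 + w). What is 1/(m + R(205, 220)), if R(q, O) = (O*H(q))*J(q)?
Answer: 1/92590 ≈ 1.0800e-5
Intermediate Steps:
H(w) = 2 - 2*w
J(y) = 0
R(q, O) = 0 (R(q, O) = (O*(2 - 2*q))*0 = 0)
1/(m + R(205, 220)) = 1/(92590 + 0) = 1/92590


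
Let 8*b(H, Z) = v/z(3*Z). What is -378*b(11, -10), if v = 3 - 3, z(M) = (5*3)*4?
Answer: 0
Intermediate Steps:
z(M) = 60 (z(M) = 15*4 = 60)
v = 0
b(H, Z) = 0 (b(H, Z) = (0/60)/8 = (0*(1/60))/8 = (1/8)*0 = 0)
-378*b(11, -10) = -378*0 = 0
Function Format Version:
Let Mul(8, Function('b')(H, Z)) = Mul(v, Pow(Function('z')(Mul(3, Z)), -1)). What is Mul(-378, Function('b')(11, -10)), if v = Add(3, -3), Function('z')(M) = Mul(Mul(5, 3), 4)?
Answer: 0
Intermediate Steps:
Function('z')(M) = 60 (Function('z')(M) = Mul(15, 4) = 60)
v = 0
Function('b')(H, Z) = 0 (Function('b')(H, Z) = Mul(Rational(1, 8), Mul(0, Pow(60, -1))) = Mul(Rational(1, 8), Mul(0, Rational(1, 60))) = Mul(Rational(1, 8), 0) = 0)
Mul(-378, Function('b')(11, -10)) = Mul(-378, 0) = 0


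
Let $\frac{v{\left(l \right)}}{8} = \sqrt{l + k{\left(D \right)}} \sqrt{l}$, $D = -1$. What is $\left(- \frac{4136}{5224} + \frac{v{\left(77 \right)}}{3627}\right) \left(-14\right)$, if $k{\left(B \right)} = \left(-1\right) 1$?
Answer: $\frac{7238}{653} - \frac{224 \sqrt{1463}}{3627} \approx 8.722$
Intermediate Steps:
$k{\left(B \right)} = -1$
$v{\left(l \right)} = 8 \sqrt{l} \sqrt{-1 + l}$ ($v{\left(l \right)} = 8 \sqrt{l - 1} \sqrt{l} = 8 \sqrt{-1 + l} \sqrt{l} = 8 \sqrt{l} \sqrt{-1 + l}$)
$\left(- \frac{4136}{5224} + \frac{v{\left(77 \right)}}{3627}\right) \left(-14\right) = \left(- \frac{4136}{5224} + \frac{8 \sqrt{77} \sqrt{-1 + 77}}{3627}\right) \left(-14\right) = \left(\left(-4136\right) \frac{1}{5224} + 8 \sqrt{77} \sqrt{76} \cdot \frac{1}{3627}\right) \left(-14\right) = \left(- \frac{517}{653} + 8 \sqrt{77} \cdot 2 \sqrt{19} \cdot \frac{1}{3627}\right) \left(-14\right) = \left(- \frac{517}{653} + 16 \sqrt{1463} \cdot \frac{1}{3627}\right) \left(-14\right) = \left(- \frac{517}{653} + \frac{16 \sqrt{1463}}{3627}\right) \left(-14\right) = \frac{7238}{653} - \frac{224 \sqrt{1463}}{3627}$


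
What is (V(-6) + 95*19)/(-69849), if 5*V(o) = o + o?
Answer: -9013/349245 ≈ -0.025807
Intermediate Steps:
V(o) = 2*o/5 (V(o) = (o + o)/5 = (2*o)/5 = 2*o/5)
(V(-6) + 95*19)/(-69849) = ((2/5)*(-6) + 95*19)/(-69849) = (-12/5 + 1805)*(-1/69849) = (9013/5)*(-1/69849) = -9013/349245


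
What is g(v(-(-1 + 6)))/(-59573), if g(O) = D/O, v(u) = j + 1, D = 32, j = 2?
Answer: -32/178719 ≈ -0.00017905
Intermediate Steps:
v(u) = 3 (v(u) = 2 + 1 = 3)
g(O) = 32/O
g(v(-(-1 + 6)))/(-59573) = (32/3)/(-59573) = (32*(⅓))*(-1/59573) = (32/3)*(-1/59573) = -32/178719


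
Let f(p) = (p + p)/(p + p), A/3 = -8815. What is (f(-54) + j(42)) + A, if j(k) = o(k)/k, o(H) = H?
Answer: -26443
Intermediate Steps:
A = -26445 (A = 3*(-8815) = -26445)
f(p) = 1 (f(p) = (2*p)/((2*p)) = (2*p)*(1/(2*p)) = 1)
j(k) = 1 (j(k) = k/k = 1)
(f(-54) + j(42)) + A = (1 + 1) - 26445 = 2 - 26445 = -26443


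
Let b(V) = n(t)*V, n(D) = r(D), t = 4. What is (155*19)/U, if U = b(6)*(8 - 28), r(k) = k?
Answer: -589/96 ≈ -6.1354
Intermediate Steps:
n(D) = D
b(V) = 4*V
U = -480 (U = (4*6)*(8 - 28) = 24*(-20) = -480)
(155*19)/U = (155*19)/(-480) = 2945*(-1/480) = -589/96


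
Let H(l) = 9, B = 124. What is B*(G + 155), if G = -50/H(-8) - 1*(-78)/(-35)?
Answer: 5750252/315 ≈ 18255.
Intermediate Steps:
G = -2452/315 (G = -50/9 - 1*(-78)/(-35) = -50*⅑ + 78*(-1/35) = -50/9 - 78/35 = -2452/315 ≈ -7.7841)
B*(G + 155) = 124*(-2452/315 + 155) = 124*(46373/315) = 5750252/315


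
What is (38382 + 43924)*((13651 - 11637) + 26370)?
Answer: 2336173504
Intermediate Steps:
(38382 + 43924)*((13651 - 11637) + 26370) = 82306*(2014 + 26370) = 82306*28384 = 2336173504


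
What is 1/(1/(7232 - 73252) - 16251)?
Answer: -66020/1072891021 ≈ -6.1535e-5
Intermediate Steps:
1/(1/(7232 - 73252) - 16251) = 1/(1/(-66020) - 16251) = 1/(-1/66020 - 16251) = 1/(-1072891021/66020) = -66020/1072891021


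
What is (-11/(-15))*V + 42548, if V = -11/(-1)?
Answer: 638341/15 ≈ 42556.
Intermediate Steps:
V = 11 (V = -11*(-1) = 11)
(-11/(-15))*V + 42548 = (-11/(-15))*11 + 42548 = -1/15*(-11)*11 + 42548 = (11/15)*11 + 42548 = 121/15 + 42548 = 638341/15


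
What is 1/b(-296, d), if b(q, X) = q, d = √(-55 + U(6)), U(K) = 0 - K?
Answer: -1/296 ≈ -0.0033784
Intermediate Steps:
U(K) = -K
d = I*√61 (d = √(-55 - 1*6) = √(-55 - 6) = √(-61) = I*√61 ≈ 7.8102*I)
1/b(-296, d) = 1/(-296) = -1/296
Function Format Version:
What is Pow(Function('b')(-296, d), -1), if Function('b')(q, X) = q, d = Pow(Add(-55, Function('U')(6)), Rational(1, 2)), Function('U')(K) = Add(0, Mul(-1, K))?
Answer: Rational(-1, 296) ≈ -0.0033784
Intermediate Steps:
Function('U')(K) = Mul(-1, K)
d = Mul(I, Pow(61, Rational(1, 2))) (d = Pow(Add(-55, Mul(-1, 6)), Rational(1, 2)) = Pow(Add(-55, -6), Rational(1, 2)) = Pow(-61, Rational(1, 2)) = Mul(I, Pow(61, Rational(1, 2))) ≈ Mul(7.8102, I))
Pow(Function('b')(-296, d), -1) = Pow(-296, -1) = Rational(-1, 296)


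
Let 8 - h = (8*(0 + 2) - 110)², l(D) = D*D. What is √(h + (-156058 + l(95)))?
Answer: I*√155861 ≈ 394.79*I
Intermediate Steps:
l(D) = D²
h = -8828 (h = 8 - (8*(0 + 2) - 110)² = 8 - (8*2 - 110)² = 8 - (16 - 110)² = 8 - 1*(-94)² = 8 - 1*8836 = 8 - 8836 = -8828)
√(h + (-156058 + l(95))) = √(-8828 + (-156058 + 95²)) = √(-8828 + (-156058 + 9025)) = √(-8828 - 147033) = √(-155861) = I*√155861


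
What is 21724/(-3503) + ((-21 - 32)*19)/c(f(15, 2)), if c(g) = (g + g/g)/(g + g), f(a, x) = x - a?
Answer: -45988117/21018 ≈ -2188.0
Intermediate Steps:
c(g) = (1 + g)/(2*g) (c(g) = (g + 1)/((2*g)) = (1 + g)*(1/(2*g)) = (1 + g)/(2*g))
21724/(-3503) + ((-21 - 32)*19)/c(f(15, 2)) = 21724/(-3503) + ((-21 - 32)*19)/(((1 + (2 - 1*15))/(2*(2 - 1*15)))) = 21724*(-1/3503) + (-53*19)/(((1 + (2 - 15))/(2*(2 - 15)))) = -21724/3503 - 1007*(-26/(1 - 13)) = -21724/3503 - 1007/((1/2)*(-1/13)*(-12)) = -21724/3503 - 1007/6/13 = -21724/3503 - 1007*13/6 = -21724/3503 - 13091/6 = -45988117/21018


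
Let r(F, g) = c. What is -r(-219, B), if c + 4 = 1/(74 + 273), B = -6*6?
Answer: 1387/347 ≈ 3.9971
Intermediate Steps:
B = -36
c = -1387/347 (c = -4 + 1/(74 + 273) = -4 + 1/347 = -1387/347 ≈ -3.9971)
r(F, g) = -1387/347
-r(-219, B) = -1*(-1387/347) = 1387/347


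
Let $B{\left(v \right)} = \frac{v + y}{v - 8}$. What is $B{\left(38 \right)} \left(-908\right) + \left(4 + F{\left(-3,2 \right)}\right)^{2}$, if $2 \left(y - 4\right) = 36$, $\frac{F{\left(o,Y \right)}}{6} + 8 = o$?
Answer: $2028$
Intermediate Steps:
$F{\left(o,Y \right)} = -48 + 6 o$
$y = 22$ ($y = 4 + \frac{1}{2} \cdot 36 = 4 + 18 = 22$)
$B{\left(v \right)} = \frac{22 + v}{-8 + v}$ ($B{\left(v \right)} = \frac{v + 22}{v - 8} = \frac{22 + v}{-8 + v}$)
$B{\left(38 \right)} \left(-908\right) + \left(4 + F{\left(-3,2 \right)}\right)^{2} = \frac{22 + 38}{-8 + 38} \left(-908\right) + \left(4 + \left(-48 + 6 \left(-3\right)\right)\right)^{2} = \frac{1}{30} \cdot 60 \left(-908\right) + \left(4 - 66\right)^{2} = 2 \left(-908\right) + \left(-62\right)^{2} = -1816 + 3844 = 2028$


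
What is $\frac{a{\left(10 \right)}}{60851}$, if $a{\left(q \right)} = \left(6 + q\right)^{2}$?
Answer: $\frac{256}{60851} \approx 0.004207$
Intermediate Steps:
$\frac{a{\left(10 \right)}}{60851} = \frac{\left(6 + 10\right)^{2}}{60851} = 16^{2} \cdot \frac{1}{60851} = 256 \cdot \frac{1}{60851} = \frac{256}{60851}$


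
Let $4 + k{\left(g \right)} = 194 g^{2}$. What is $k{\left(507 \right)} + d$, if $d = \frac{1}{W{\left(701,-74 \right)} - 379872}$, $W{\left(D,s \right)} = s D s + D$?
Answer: $\frac{172516872506511}{3459505} \approx 4.9868 \cdot 10^{7}$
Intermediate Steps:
$W{\left(D,s \right)} = D + D s^{2}$ ($W{\left(D,s \right)} = D s s + D = D s^{2} + D = D + D s^{2}$)
$k{\left(g \right)} = -4 + 194 g^{2}$
$d = \frac{1}{3459505}$ ($d = \frac{1}{701 \left(1 + \left(-74\right)^{2}\right) - 379872} = \frac{1}{701 \left(1 + 5476\right) - 379872} = \frac{1}{701 \cdot 5477 - 379872} = \frac{1}{3839377 - 379872} = \frac{1}{3459505} \approx 2.8906 \cdot 10^{-7}$)
$k{\left(507 \right)} + d = \left(-4 + 194 \cdot 507^{2}\right) + \frac{1}{3459505} = \left(-4 + 194 \cdot 257049\right) + \frac{1}{3459505} = \left(-4 + 49867506\right) + \frac{1}{3459505} = 49867502 + \frac{1}{3459505} = \frac{172516872506511}{3459505}$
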